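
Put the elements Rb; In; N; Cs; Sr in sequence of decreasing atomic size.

N is in period 2, group 15; Rb is in period 5, group 1; Sr is in period 5, group 2; In is in period 5, group 13; Cs is in period 6, group 1.
Radius decreases left→right (rising Z_eff, same n) and increases top→bottom (higher n).
Neither a single period nor a single group — weigh both effects.
In > N: both effects reinforce here, so In is clearly the larger of the two.
Sr > In: both are in period 5; the period trend gives Sr the larger value.
Rb > Sr: Rb lies to the left of Sr in period 5, so the across-period effect alone puts Rb larger.
Cs > Rb: they share group 1; the group trend gives Cs the larger value.
Approximate values (pm): N 71, Rb 210, Sr 185, In 142, Cs 232.
So from largest to smallest: Cs > Rb > Sr > In > N.

Cs > Rb > Sr > In > N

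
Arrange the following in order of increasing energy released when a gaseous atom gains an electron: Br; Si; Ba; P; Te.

Si is in period 3, group 14; P is in period 3, group 15; Br is in period 4, group 17; Te is in period 5, group 16; Ba is in period 6, group 2.
Adding an electron releases more energy for atoms nearer the top right (short of the noble gases).
Neither a single period nor a single group — weigh both effects.
P > Ba: both effects reinforce here, so P is clearly the higher of the two.
Si > P: this pair runs against the simple trend — see the exception note.
Te > Si: period and group pull opposite ways; the across-period shift dominates (190 vs 134 kJ/mol).
Br > Te: relative to Te, both the across-period and down-group shifts push Br's electron affinity up.
Note the exception: Si has a higher electron affinity than P, contrary to the simple trend — adding an electron to P's half-filled 3p³ is unfavourable, so Si (3p²) has the more exothermic EA.
Tabulated electron affinity (kJ/mol): Si 134, P 72, Br 325, Te 190, Ba 14.
So from lowest to highest: Ba < P < Si < Te < Br.

Ba < P < Si < Te < Br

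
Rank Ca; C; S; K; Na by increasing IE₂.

Ca < S < C < K < Na

Consider each +1 ion: Ca⁺ still has 1 valence electron; C⁺ still has 3 valence electrons; S⁺ still has 5 valence electrons; K⁺ is the bare [Ar] core; Na⁺ is the bare [Ne] core.
Breaking into a closed-shell core is much more expensive than removing a leftover valence electron — K and Na have the largest IE_2 here.
Valence configurations: Ca⁺ [Ar]4s¹, C⁺ [He]2s²2p¹, S⁺ [Ne]3s²3p³.
Approximate IE_2 values (kJ/mol): Ca 1145, C 2353, S 2252, K 3052, Na 4562.
Overall IE_2 order: Ca < S < C < K < Na.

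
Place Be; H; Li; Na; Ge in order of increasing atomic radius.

H is in period 1, group 1; Li is in period 2, group 1; Be is in period 2, group 2; Na is in period 3, group 1; Ge is in period 4, group 14.
Across a period the added protons contract the valence shell; down a group each new principal shell makes the atom larger.
These span different periods and groups, so the two trends combine.
Be > H: the two effects oppose for this pair; the down-group effect wins (102 vs 32 pm).
Ge > Be: the two effects oppose for this pair; the down-group effect wins (121 vs 102 pm).
Li > Ge: period and group pull opposite ways; the across-period shift dominates (133 vs 121 pm).
Na > Li: they share group 1; the group trend gives Na the larger value.
Tabulated atomic radius (pm): H 32, Li 133, Be 102, Na 155, Ge 121.
So from smallest to largest: H < Be < Ge < Li < Na.

H, Be, Ge, Li, Na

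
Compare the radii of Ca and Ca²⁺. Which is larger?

Ca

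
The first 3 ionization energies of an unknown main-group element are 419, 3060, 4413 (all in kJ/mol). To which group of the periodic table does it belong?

Look for the largest jump between consecutive ionization energies: IE2/IE1 ≈ 7.3, far larger than any earlier ratio.
That jump marks the point where a core electron is being removed. So the atom has 1 valence electron.
A main-group element with 1 valence electron is in group 1.

Group 1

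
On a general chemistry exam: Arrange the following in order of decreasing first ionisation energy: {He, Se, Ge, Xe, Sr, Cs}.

He, Xe, Se, Ge, Sr, Cs

First ionization energy rises across a period (greater Z_eff holds electrons more tightly) and falls down a group (valence electrons are farther from the nucleus).
These span different periods and groups, so the two trends combine.
Sr > Cs: both effects reinforce here, so Sr is clearly the higher of the two.
Ge > Sr: relative to Sr, both the across-period and down-group shifts push Ge's first ionization energy up.
Se > Ge: Se lies to the right of Ge in period 4, so the across-period effect alone puts Se higher.
Xe > Se: period and group pull opposite ways; the across-period shift dominates (1170 vs 941 kJ/mol).
He > Xe: they share group 18; the group trend gives He the larger value.
For reference (kJ/mol): He 2372, Ge 762, Se 941, Sr 550, Xe 1170, Cs 376.
So from highest to lowest: He > Xe > Se > Ge > Sr > Cs.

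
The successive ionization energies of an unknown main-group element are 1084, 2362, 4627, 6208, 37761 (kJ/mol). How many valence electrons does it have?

Look for the largest jump between consecutive ionization energies: IE5/IE4 ≈ 6.1, far larger than any earlier ratio.
That jump marks the point where a core electron is being removed. So the atom has 4 valence electrons.

4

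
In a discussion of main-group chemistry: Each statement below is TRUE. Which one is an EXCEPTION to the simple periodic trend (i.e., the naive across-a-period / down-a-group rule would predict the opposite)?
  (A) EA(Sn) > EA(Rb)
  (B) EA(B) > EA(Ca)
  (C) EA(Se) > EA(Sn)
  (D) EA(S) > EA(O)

The general trend: electron affinity increases across a period and decreases down a group.
(A) Sn (period 5, group 14) vs Rb (period 5, group 1): the stated order agrees with the simple trend.
(B) B (period 2, group 13) vs Ca (period 4, group 2): the stated order agrees with the simple trend.
(C) Se (period 4, group 16) vs Sn (period 5, group 14): the stated order agrees with the simple trend.
(D) S (period 3, group 16) vs O (period 2, group 16): the stated order contradicts the simple trend.
The exception is (D): the compact 2p subshell of O repels the added electron more than S's larger 3p does.

(D)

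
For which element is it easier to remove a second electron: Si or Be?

Si

IE_2 is the cost of taking one more electron from the +1 cation: Si⁺ still has 3 valence electrons; Be⁺ still has 1 valence electron.
All are still removing valence electrons, so compare the +1 ions as you would atoms: IE_2 generally rises across a period (higher Z_eff) and falls down a group (larger shell), subject to the usual subshell exceptions.
Valence configurations: Si⁺ [Ne]3s²3p¹, Be⁺ [He]2s¹.
Tabulated IE_2 (kJ/mol): Si 1577, Be 1757.
Hence IE_2: Si < Be.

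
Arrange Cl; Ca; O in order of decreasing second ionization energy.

The second ionization energy removes an electron from the +1 ion. For each element: Cl⁺ still has 6 valence electrons; Ca⁺ still has 1 valence electron; O⁺ still has 5 valence electrons.
All are still removing valence electrons, so compare the +1 ions as you would atoms: IE_2 generally rises across a period (higher Z_eff) and falls down a group (larger shell), subject to the usual subshell exceptions.
Valence configurations: Cl⁺ [Ne]3s²3p⁴, Ca⁺ [Ar]4s¹, O⁺ [He]2s²2p³.
Approximate IE_2 values (kJ/mol): Cl 2298, Ca 1145, O 3388.
Overall IE_2 order: Ca < Cl < O.

O > Cl > Ca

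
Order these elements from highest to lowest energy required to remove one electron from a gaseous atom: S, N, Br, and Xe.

N is in period 2, group 15; S is in period 3, group 16; Br is in period 4, group 17; Xe is in period 5, group 18.
First ionization energy rises across a period (greater Z_eff holds electrons more tightly) and falls down a group (valence electrons are farther from the nucleus).
These sit on a diagonal, where the across-period and down-group effects partly cancel.
Br > S: period and group pull opposite ways; the across-period shift dominates (1140 vs 1000 kJ/mol).
Xe > Br: period and group pull opposite ways; the across-period shift dominates (1170 vs 1140 kJ/mol).
N > Xe: the two effects oppose for this pair; the down-group effect wins (1402 vs 1170 kJ/mol).
For reference (kJ/mol): N 1402, S 1000, Br 1140, Xe 1170.
So from highest to lowest: N > Xe > Br > S.

N > Xe > Br > S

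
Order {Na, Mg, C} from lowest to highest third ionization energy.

C < Na < Mg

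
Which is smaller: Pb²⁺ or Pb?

Pb²⁺

Forming Pb²⁺ removes 2 electrons from Pb. Fewer electrons for the same nuclear charge means less shielding and a higher Z_eff on the remaining electrons.
A cation is smaller than its parent atom: Pb²⁺ < Pb.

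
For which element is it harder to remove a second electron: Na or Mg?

IE_2 is the cost of taking one more electron from the +1 cation: Na⁺ is the bare [Ne] core; Mg⁺ still has 1 valence electron.
Pulling an electron out of a noble-gas core costs far more than removing a remaining valence electron, so Na sits at the high end of IE_2.
Tabulated IE_2 (kJ/mol): Na 4562, Mg 1451.
So the second ionization energies run Mg < Na.

Na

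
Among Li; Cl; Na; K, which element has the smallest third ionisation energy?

IE_3 is the cost of taking one more electron from the +2 cation: Li²⁺ is already 1 electron into the core; Cl²⁺ still has 5 valence electrons; Na²⁺ is already 1 electron into the core; K²⁺ is already 1 electron into the core.
Breaking into a closed-shell core is much more expensive than removing a leftover valence electron — K, Na and Li have the largest IE_3 here.
Approximate IE_3 values (kJ/mol): Li 11815, Cl 3822, Na 6910, K 4420.
Putting it together, IE_3: Cl < K < Na < Li.

Cl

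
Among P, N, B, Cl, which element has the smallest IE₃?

The third ionization energy removes an electron from the +2 ion. For each element: P²⁺ still has 3 valence electrons; N²⁺ still has 3 valence electrons; B²⁺ still has 1 valence electron; Cl²⁺ still has 5 valence electrons.
All are still removing valence electrons, so compare the +2 ions as you would atoms: IE_3 generally rises across a period (higher Z_eff) and falls down a group (larger shell), subject to the usual subshell exceptions.
Valence configurations: P²⁺ [Ne]3s²3p¹, N²⁺ [He]2s²2p¹, B²⁺ [He]2s¹, Cl²⁺ [Ne]3s²3p³.
The numbers (kJ/mol): P 2914, N 4578, B 3660, Cl 3822.
Putting it together, IE_3: P < B < Cl < N.

P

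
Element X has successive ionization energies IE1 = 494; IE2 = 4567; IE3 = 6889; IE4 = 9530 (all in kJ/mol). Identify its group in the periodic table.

Group 1

Look for the largest jump between consecutive ionization energies: IE2/IE1 ≈ 9.2, far larger than any earlier ratio.
That jump marks the point where a core electron is being removed. So the atom has 1 valence electron.
A main-group element with 1 valence electron is in group 1.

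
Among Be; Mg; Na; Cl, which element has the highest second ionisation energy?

The second ionization energy removes an electron from the +1 ion. For each element: Be⁺ still has 1 valence electron; Mg⁺ still has 1 valence electron; Na⁺ is the bare [Ne] core; Cl⁺ still has 6 valence electrons.
Breaking into a closed-shell core is much more expensive than removing a leftover valence electron — Na has the largest IE_2 here.
Valence configurations: Be⁺ [He]2s¹, Mg⁺ [Ne]3s¹, Cl⁺ [Ne]3s²3p⁴.
The numbers (kJ/mol): Be 1757, Mg 1451, Na 4562, Cl 2298.
So the second ionization energies run Mg < Be < Cl < Na.

Na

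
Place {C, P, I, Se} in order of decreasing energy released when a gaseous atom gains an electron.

C is in period 2, group 14; P is in period 3, group 15; Se is in period 4, group 16; I is in period 5, group 17.
Electron affinity generally becomes more exothermic across a period toward the halogens and less exothermic down a group.
These sit on a diagonal, where the across-period and down-group effects partly cancel.
C > P: the two effects oppose for this pair; the down-group effect wins (122 vs 72 kJ/mol).
Se > C: the two effects oppose for this pair; the across-period effect wins (195 vs 122 kJ/mol).
I > Se: period and group pull opposite ways; the across-period shift dominates (295 vs 195 kJ/mol).
Approximate values (kJ/mol): C 122, P 72, Se 195, I 295.
So from highest to lowest: I > Se > C > P.

I > Se > C > P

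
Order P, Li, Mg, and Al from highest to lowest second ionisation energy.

Consider each +1 ion: P⁺ still has 4 valence electrons; Li⁺ is the bare [He] core; Mg⁺ still has 1 valence electron; Al⁺ still has 2 valence electrons.
Core electrons are held far more tightly than valence electrons, so Li tops the IE_2 order.
Valence configurations: P⁺ [Ne]3s²3p², Mg⁺ [Ne]3s¹, Al⁺ [Ne]3s².
Approximate IE_2 values (kJ/mol): P 1907, Li 7298, Mg 1451, Al 1817.
So the second ionization energies run Mg < Al < P < Li.

Li, P, Al, Mg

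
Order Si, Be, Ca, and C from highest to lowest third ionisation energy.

Be > Ca > C > Si

IE_3 is the cost of taking one more electron from the +2 cation: Si²⁺ still has 2 valence electrons; Be²⁺ is the bare [He] core; Ca²⁺ is the bare [Ar] core; C²⁺ still has 2 valence electrons.
Core electrons are held far more tightly than valence electrons, so Ca and Be top the IE_3 order.
Valence configurations: Si²⁺ [Ne]3s², C²⁺ [He]2s².
Tabulated IE_3 (kJ/mol): Si 3232, Be 14849, Ca 4912, C 4620.
So the third ionization energies run Si < C < Ca < Be.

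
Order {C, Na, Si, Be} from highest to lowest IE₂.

The second ionization energy removes an electron from the +1 ion. For each element: C⁺ still has 3 valence electrons; Na⁺ is the bare [Ne] core; Si⁺ still has 3 valence electrons; Be⁺ still has 1 valence electron.
Pulling an electron out of a noble-gas core costs far more than removing a remaining valence electron, so Na sits at the high end of IE_2.
Valence configurations: C⁺ [He]2s²2p¹, Si⁺ [Ne]3s²3p¹, Be⁺ [He]2s¹.
Tabulated IE_2 (kJ/mol): C 2353, Na 4562, Si 1577, Be 1757.
Hence IE_2: Si < Be < C < Na.

Na > C > Be > Si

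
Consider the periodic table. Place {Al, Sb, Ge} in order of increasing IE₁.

Al < Ge < Sb

Al is in period 3, group 13; Ge is in period 4, group 14; Sb is in period 5, group 15.
First ionization energy rises across a period (greater Z_eff holds electrons more tightly) and falls down a group (valence electrons are farther from the nucleus).
A diagonal step moves right (one effect) and down (the opposite effect) at once.
Ge > Al: the two effects oppose for this pair; the across-period effect wins (762 vs 578 kJ/mol).
Sb > Ge: period and group pull opposite ways; the across-period shift dominates (831 vs 762 kJ/mol).
Tabulated first ionization energy (kJ/mol): Al 578, Ge 762, Sb 831.
So from lowest to highest: Al < Ge < Sb.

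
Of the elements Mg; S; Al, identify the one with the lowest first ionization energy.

Al

Mg is in period 3, group 2; Al is in period 3, group 13; S is in period 3, group 16.
Across a period the outer electron is held more tightly (higher IE₁); down a group it sits in a higher shell, more shielded, and comes off more easily.
All lie in period 3; the across-period trend (first ionization energy increases left to right) applies, with the exception below.
Note the exception: Mg has a higher first ionization energy than Al, contrary to the simple trend — Al's single 3p electron is easier to remove than one from Mg's filled 3s².
For reference (kJ/mol): Mg 738, Al 578, S 1000.
The lowest first ionization energy among these belongs to Al.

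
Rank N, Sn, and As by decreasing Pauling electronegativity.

N, As, Sn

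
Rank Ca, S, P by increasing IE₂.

Consider each +1 ion: Ca⁺ still has 1 valence electron; S⁺ still has 5 valence electrons; P⁺ still has 4 valence electrons.
All are still removing valence electrons, so compare the +1 ions as you would atoms: IE_2 generally rises across a period (higher Z_eff) and falls down a group (larger shell), subject to the usual subshell exceptions.
Valence configurations: Ca⁺ [Ar]4s¹, S⁺ [Ne]3s²3p³, P⁺ [Ne]3s²3p².
The numbers (kJ/mol): Ca 1145, S 2252, P 1907.
Overall IE_2 order: Ca < P < S.

Ca < P < S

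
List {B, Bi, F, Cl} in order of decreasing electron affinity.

Cl > F > Bi > B

B is in period 2, group 13; F is in period 2, group 17; Cl is in period 3, group 17; Bi is in period 6, group 15.
Atoms with high Z_eff and room in the valence shell (especially the halogens) have the most exothermic electron affinities.
Neither a single period nor a single group — weigh both effects.
Bi > B: period and group pull opposite ways; the across-period shift dominates (91 vs 27 kJ/mol).
F > Bi: relative to Bi, both the across-period and down-group shifts push F's electron affinity up.
Cl > F: this pair runs against the simple trend — see the exception note.
Note the exception: Cl has a higher electron affinity than F, contrary to the simple trend — F's small 2p subshell makes the incoming electron feel strong e⁻–e⁻ repulsion, so Cl actually releases more energy on gaining an electron.
For reference (kJ/mol): B 27, F 328, Cl 349, Bi 91.
So from highest to lowest: Cl > F > Bi > B.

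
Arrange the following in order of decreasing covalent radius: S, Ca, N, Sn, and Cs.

Cs > Ca > Sn > S > N

Moving right in a period, electrons are added to the same shell under a stronger nuclear pull, so atoms get smaller; moving down, a new shell is opened and atoms get larger.
Here both period and group differ, so the two effects have to be weighed against each other.
S > N: the two effects oppose for this pair; the down-group effect wins (103 vs 71 pm).
Sn > S: relative to S, both the across-period and down-group shifts push Sn's atomic radius up.
Ca > Sn: the two effects oppose for this pair; the across-period effect wins (171 vs 140 pm).
Cs > Ca: both effects reinforce here, so Cs is clearly the larger of the two.
Tabulated atomic radius (pm): N 71, S 103, Ca 171, Sn 140, Cs 232.
So from largest to smallest: Cs > Ca > Sn > S > N.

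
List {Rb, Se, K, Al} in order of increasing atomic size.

Se < Al < K < Rb

Al is in period 3, group 13; K is in period 4, group 1; Se is in period 4, group 16; Rb is in period 5, group 1.
Moving right in a period, electrons are added to the same shell under a stronger nuclear pull, so atoms get smaller; moving down, a new shell is opened and atoms get larger.
Neither a single period nor a single group — weigh both effects.
Al > Se: period and group pull opposite ways; the across-period shift dominates (126 vs 116 pm).
K > Al: relative to Al, both the across-period and down-group shifts push K's atomic radius up.
Rb > K: they share group 1; the group trend gives Rb the larger value.
Approximate values (pm): Al 126, K 196, Se 116, Rb 210.
So from smallest to largest: Se < Al < K < Rb.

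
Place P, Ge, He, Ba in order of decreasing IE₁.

He, P, Ge, Ba

He is in period 1, group 18; P is in period 3, group 15; Ge is in period 4, group 14; Ba is in period 6, group 2.
First ionization energy rises across a period (greater Z_eff holds electrons more tightly) and falls down a group (valence electrons are farther from the nucleus).
Neither a single period nor a single group — weigh both effects.
Ge > Ba: both effects reinforce here, so Ge is clearly the higher of the two.
P > Ge: relative to Ge, both the across-period and down-group shifts push P's first ionization energy up.
He > P: both effects reinforce here, so He is clearly the higher of the two.
Tabulated first ionization energy (kJ/mol): He 2372, P 1012, Ge 762, Ba 503.
So from highest to lowest: He > P > Ge > Ba.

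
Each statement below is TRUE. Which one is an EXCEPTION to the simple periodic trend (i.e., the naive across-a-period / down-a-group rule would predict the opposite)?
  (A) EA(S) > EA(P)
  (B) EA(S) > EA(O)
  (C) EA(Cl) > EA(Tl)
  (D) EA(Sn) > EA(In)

The general trend: electron affinity increases across a period and decreases down a group.
(A) S (period 3, group 16) vs P (period 3, group 15): the stated order agrees with the simple trend.
(B) S (period 3, group 16) vs O (period 2, group 16): the stated order contradicts the simple trend.
(C) Cl (period 3, group 17) vs Tl (period 6, group 13): the stated order agrees with the simple trend.
(D) Sn (period 5, group 14) vs In (period 5, group 13): the stated order agrees with the simple trend.
The exception is (B): the compact 2p subshell of O repels the added electron more than S's larger 3p does.

(B)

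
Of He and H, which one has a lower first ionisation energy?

H

H is in period 1, group 1; He is in period 1, group 18.
Across a period the outer electron is held more tightly (higher IE₁); down a group it sits in a higher shell, more shielded, and comes off more easily.
All lie in period 1, so first ionization energy increases left to right.
So H has the lower first ionisation energy (H < He).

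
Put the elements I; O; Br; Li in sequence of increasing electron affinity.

Li is in period 2, group 1; O is in period 2, group 16; Br is in period 4, group 17; I is in period 5, group 17.
Atoms with high Z_eff and room in the valence shell (especially the halogens) have the most exothermic electron affinities.
Here both period and group differ, so the two effects have to be weighed against each other.
O > Li: both are in period 2; the period trend gives O the larger value.
I > O: period and group pull opposite ways; the across-period shift dominates (295 vs 141 kJ/mol).
Br > I: Br sits above I in group 17, so the down-group effect alone puts Br higher.
For reference (kJ/mol): Li 60, O 141, Br 325, I 295.
So from lowest to highest: Li < O < I < Br.

Li < O < I < Br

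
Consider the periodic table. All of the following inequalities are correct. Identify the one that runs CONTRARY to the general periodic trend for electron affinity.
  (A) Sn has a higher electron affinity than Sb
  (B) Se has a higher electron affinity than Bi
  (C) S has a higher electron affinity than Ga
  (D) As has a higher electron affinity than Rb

(A)

The general trend: electron affinity increases across a period and decreases down a group.
(A) Sn (period 5, group 14) vs Sb (period 5, group 15): the stated order contradicts the simple trend.
(B) Se (period 4, group 16) vs Bi (period 6, group 15): the stated order agrees with the simple trend.
(C) S (period 3, group 16) vs Ga (period 4, group 13): the stated order agrees with the simple trend.
(D) As (period 4, group 15) vs Rb (period 5, group 1): the stated order agrees with the simple trend.
The exception is (A): adding an electron to Sb's half-filled 5p³ is unfavourable, so Sn has the more exothermic EA.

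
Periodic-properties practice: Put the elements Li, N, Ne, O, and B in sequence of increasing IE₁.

Li < B < O < N < Ne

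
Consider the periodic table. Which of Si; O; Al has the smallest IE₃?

The third ionization energy removes an electron from the +2 ion. For each element: Si²⁺ still has 2 valence electrons; O²⁺ still has 4 valence electrons; Al²⁺ still has 1 valence electron.
All are still removing valence electrons, so compare the +2 ions as you would atoms: IE_3 generally rises across a period (higher Z_eff) and falls down a group (larger shell), subject to the usual subshell exceptions.
Valence configurations: Si²⁺ [Ne]3s², O²⁺ [He]2s²2p², Al²⁺ [Ne]3s¹.
Tabulated IE_3 (kJ/mol): Si 3232, O 5300, Al 2745.
Overall IE_3 order: Al < Si < O.

Al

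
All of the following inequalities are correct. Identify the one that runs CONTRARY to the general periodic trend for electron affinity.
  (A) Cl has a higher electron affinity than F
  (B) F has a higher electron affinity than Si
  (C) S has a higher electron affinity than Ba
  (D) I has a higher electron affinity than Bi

(A)

The general trend: electron affinity increases across a period and decreases down a group.
(A) Cl (period 3, group 17) vs F (period 2, group 17): the stated order contradicts the simple trend.
(B) F (period 2, group 17) vs Si (period 3, group 14): the stated order agrees with the simple trend.
(C) S (period 3, group 16) vs Ba (period 6, group 2): the stated order agrees with the simple trend.
(D) I (period 5, group 17) vs Bi (period 6, group 15): the stated order agrees with the simple trend.
The exception is (A): F's small 2p subshell makes the incoming electron feel strong e⁻–e⁻ repulsion, so Cl actually releases more energy on gaining an electron.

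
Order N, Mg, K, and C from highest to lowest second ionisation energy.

K > N > C > Mg

IE_2 is the cost of taking one more electron from the +1 cation: N⁺ still has 4 valence electrons; Mg⁺ still has 1 valence electron; K⁺ is the bare [Ar] core; C⁺ still has 3 valence electrons.
Breaking into a closed-shell core is much more expensive than removing a leftover valence electron — K has the largest IE_2 here.
Valence configurations: N⁺ [He]2s²2p², Mg⁺ [Ne]3s¹, C⁺ [He]2s²2p¹.
Tabulated IE_2 (kJ/mol): N 2856, Mg 1451, K 3052, C 2353.
So the second ionization energies run Mg < C < N < K.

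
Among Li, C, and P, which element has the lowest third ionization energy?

P

After 2 electrons have been removed, what remains? Li²⁺ is already 1 electron into the core; C²⁺ still has 2 valence electrons; P²⁺ still has 3 valence electrons.
Core electrons are held far more tightly than valence electrons, so Li tops the IE_3 order.
Valence configurations: C²⁺ [He]2s², P²⁺ [Ne]3s²3p¹.
Tabulated IE_3 (kJ/mol): Li 11815, C 4620, P 2914.
Hence IE_3: P < C < Li.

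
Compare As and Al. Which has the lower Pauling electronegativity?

Al

Atoms toward the upper right of the periodic table pull bonding electrons most strongly.
Neither a single period nor a single group — weigh both effects.
As > Al: period and group pull opposite ways; the across-period shift dominates (2.18 vs 1.61).
For reference (Pauling): Al 1.61, As 2.18.
So Al has the lower Pauling electronegativity (Al < As).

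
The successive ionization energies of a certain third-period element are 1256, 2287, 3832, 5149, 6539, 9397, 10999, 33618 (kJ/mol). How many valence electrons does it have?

Look for the largest jump between consecutive ionization energies: IE8/IE7 ≈ 3.1, far larger than any earlier ratio.
That jump marks the point where a core electron is being removed. So the atom has 7 valence electrons.

7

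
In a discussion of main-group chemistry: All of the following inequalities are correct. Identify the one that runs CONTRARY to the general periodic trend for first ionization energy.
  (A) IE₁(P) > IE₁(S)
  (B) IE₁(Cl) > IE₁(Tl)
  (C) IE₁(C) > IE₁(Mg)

(A)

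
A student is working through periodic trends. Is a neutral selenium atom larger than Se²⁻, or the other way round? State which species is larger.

Se²⁻

Forming Se²⁻ adds 2 electrons to Se. More electron–electron repulsion in the same shell, with unchanged nuclear charge, lets the cloud expand.
An anion is larger than its parent atom: Se²⁻ > Se.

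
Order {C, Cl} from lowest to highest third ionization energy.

Cl < C

Consider each +2 ion: C²⁺ still has 2 valence electrons; Cl²⁺ still has 5 valence electrons.
All are still removing valence electrons, so compare the +2 ions as you would atoms: IE_3 generally rises across a period (higher Z_eff) and falls down a group (larger shell), subject to the usual subshell exceptions.
Valence configurations: C²⁺ [He]2s², Cl²⁺ [Ne]3s²3p³.
Tabulated IE_3 (kJ/mol): C 4620, Cl 3822.
So the third ionization energies run Cl < C.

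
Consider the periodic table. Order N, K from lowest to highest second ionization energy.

The second ionization energy removes an electron from the +1 ion. For each element: N⁺ still has 4 valence electrons; K⁺ is the bare [Ar] core.
Pulling an electron out of a noble-gas core costs far more than removing a remaining valence electron, so K sits at the high end of IE_2.
The numbers (kJ/mol): N 2856, K 3052.
Putting it together, IE_2: N < K.

N, K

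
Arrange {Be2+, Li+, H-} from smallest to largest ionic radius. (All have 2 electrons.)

Be2+, Li+, H-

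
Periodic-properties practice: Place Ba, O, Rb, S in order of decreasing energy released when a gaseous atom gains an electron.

O is in period 2, group 16; S is in period 3, group 16; Rb is in period 5, group 1; Ba is in period 6, group 2.
Electron affinity generally becomes more exothermic across a period toward the halogens and less exothermic down a group.
Here both period and group differ, so the two effects have to be weighed against each other.
Rb > Ba: period and group pull opposite ways; the down-group shift dominates (47 vs 14 kJ/mol).
O > Rb: both effects reinforce here, so O is clearly the higher of the two.
S > O: this pair runs against the simple trend — see the exception note.
Note the exception: S has a higher electron affinity than O, contrary to the simple trend — the compact 2p subshell of O repels the added electron more than S's larger 3p does.
Approximate values (kJ/mol): O 141, S 200, Rb 47, Ba 14.
So from highest to lowest: S > O > Rb > Ba.

S > O > Rb > Ba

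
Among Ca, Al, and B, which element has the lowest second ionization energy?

After 1 electron has been removed, what remains? Ca⁺ still has 1 valence electron; Al⁺ still has 2 valence electrons; B⁺ still has 2 valence electrons.
All are still removing valence electrons, so compare the +1 ions as you would atoms: IE_2 generally rises across a period (higher Z_eff) and falls down a group (larger shell), subject to the usual subshell exceptions.
Valence configurations: Ca⁺ [Ar]4s¹, Al⁺ [Ne]3s², B⁺ [He]2s².
The numbers (kJ/mol): Ca 1145, Al 1817, B 2427.
Overall IE_2 order: Ca < Al < B.

Ca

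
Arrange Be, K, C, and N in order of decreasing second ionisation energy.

After 1 electron has been removed, what remains? Be⁺ still has 1 valence electron; K⁺ is the bare [Ar] core; C⁺ still has 3 valence electrons; N⁺ still has 4 valence electrons.
Pulling an electron out of a noble-gas core costs far more than removing a remaining valence electron, so K sits at the high end of IE_2.
Valence configurations: Be⁺ [He]2s¹, C⁺ [He]2s²2p¹, N⁺ [He]2s²2p².
Tabulated IE_2 (kJ/mol): Be 1757, K 3052, C 2353, N 2856.
Putting it together, IE_2: Be < C < N < K.

K > N > C > Be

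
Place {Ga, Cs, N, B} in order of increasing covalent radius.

N < B < Ga < Cs

Atomic radius shrinks across a period as nuclear charge pulls the same shell inward, and grows down a group as new shells are added.
These span different periods and groups, so the two trends combine.
B > N: B lies to the left of N in period 2, so the across-period effect alone puts B larger.
Ga > B: Ga sits below B in group 13, so the down-group effect alone puts Ga larger.
Cs > Ga: both effects reinforce here, so Cs is clearly the larger of the two.
Approximate values (pm): B 85, N 71, Ga 124, Cs 232.
So from smallest to largest: N < B < Ga < Cs.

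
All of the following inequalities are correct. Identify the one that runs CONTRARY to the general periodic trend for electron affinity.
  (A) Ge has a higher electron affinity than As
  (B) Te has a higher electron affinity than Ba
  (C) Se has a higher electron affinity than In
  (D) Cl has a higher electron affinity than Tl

(A)

The general trend: electron affinity increases across a period and decreases down a group.
(A) Ge (period 4, group 14) vs As (period 4, group 15): the stated order contradicts the simple trend.
(B) Te (period 5, group 16) vs Ba (period 6, group 2): the stated order agrees with the simple trend.
(C) Se (period 4, group 16) vs In (period 5, group 13): the stated order agrees with the simple trend.
(D) Cl (period 3, group 17) vs Tl (period 6, group 13): the stated order agrees with the simple trend.
The exception is (A): adding an electron to As's half-filled 4p³ is unfavourable, so Ge (4p²) has the more exothermic EA.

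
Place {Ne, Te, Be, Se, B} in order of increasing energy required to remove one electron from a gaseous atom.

B < Te < Be < Se < Ne

Across a period the outer electron is held more tightly (higher IE₁); down a group it sits in a higher shell, more shielded, and comes off more easily.
These span different periods and groups, so the two trends combine.
Te > B: the two effects oppose for this pair; the across-period effect wins (869 vs 801 kJ/mol).
Be > Te: the two effects oppose for this pair; the down-group effect wins (900 vs 869 kJ/mol).
Se > Be: period and group pull opposite ways; the across-period shift dominates (941 vs 900 kJ/mol).
Ne > Se: relative to Se, both the across-period and down-group shifts push Ne's first ionization energy up.
Note the exception: Be has a higher first ionization energy than B, contrary to the simple trend — removing B's lone 2p electron is easier than breaking Be's filled 2s².
Approximate values (kJ/mol): Be 900, B 801, Ne 2081, Se 941, Te 869.
So from lowest to highest: B < Te < Be < Se < Ne.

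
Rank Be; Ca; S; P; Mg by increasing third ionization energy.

P < S < Ca < Mg < Be

IE_3 is the cost of taking one more electron from the +2 cation: Be²⁺ is the bare [He] core; Ca²⁺ is the bare [Ar] core; S²⁺ still has 4 valence electrons; P²⁺ still has 3 valence electrons; Mg²⁺ is the bare [Ne] core.
Pulling an electron out of a noble-gas core costs far more than removing a remaining valence electron, so Ca, Mg and Be sit at the high end of IE_3.
Valence configurations: S²⁺ [Ne]3s²3p², P²⁺ [Ne]3s²3p¹.
Approximate IE_3 values (kJ/mol): Be 14849, Ca 4912, S 3357, P 2914, Mg 7733.
So the third ionization energies run P < S < Ca < Mg < Be.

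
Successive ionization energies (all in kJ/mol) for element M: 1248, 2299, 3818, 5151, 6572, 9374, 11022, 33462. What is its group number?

Look for the largest jump between consecutive ionization energies: IE8/IE7 ≈ 3.0, far larger than any earlier ratio.
That jump marks the point where a core electron is being removed. So the atom has 7 valence electrons.
A main-group element with 7 valence electrons is in group 17.

Group 17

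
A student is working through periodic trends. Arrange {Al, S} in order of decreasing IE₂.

IE_2 is the cost of taking one more electron from the +1 cation: Al⁺ still has 2 valence electrons; S⁺ still has 5 valence electrons.
All are still removing valence electrons, so compare the +1 ions as you would atoms: IE_2 generally rises across a period (higher Z_eff) and falls down a group (larger shell), subject to the usual subshell exceptions.
Valence configurations: Al⁺ [Ne]3s², S⁺ [Ne]3s²3p³.
Approximate IE_2 values (kJ/mol): Al 1817, S 2252.
Overall IE_2 order: Al < S.

S > Al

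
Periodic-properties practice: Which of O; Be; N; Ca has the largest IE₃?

Consider each +2 ion: O²⁺ still has 4 valence electrons; Be²⁺ is the bare [He] core; N²⁺ still has 3 valence electrons; Ca²⁺ is the bare [Ar] core.
Usually core removal costs more than valence removal, but here the competition is close: a tightly held n=2 valence electron can cost more to remove than an n=3 core electron, so the actual values have to decide it.
Valence configurations: O²⁺ [He]2s²2p², N²⁺ [He]2s²2p¹.
Approximate IE_3 values (kJ/mol): O 5300, Be 14849, N 4578, Ca 4912.
Putting it together, IE_3: N < Ca < O < Be.

Be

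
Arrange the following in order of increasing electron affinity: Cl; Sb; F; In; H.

In < H < Sb < F < Cl

H is in period 1, group 1; F is in period 2, group 17; Cl is in period 3, group 17; In is in period 5, group 13; Sb is in period 5, group 15.
EA tends to increase across a period and decrease down a group, though the pattern is less regular than for IE or radius.
Neither a single period nor a single group — weigh both effects.
H > In: period and group pull opposite ways; the down-group shift dominates (73 vs 29 kJ/mol).
Sb > H: the two effects oppose for this pair; the across-period effect wins (103 vs 73 kJ/mol).
F > Sb: both effects reinforce here, so F is clearly the higher of the two.
Cl > F: this pair runs against the simple trend — see the exception note.
Note the exception: Cl has a higher electron affinity than F, contrary to the simple trend — F's small 2p subshell makes the incoming electron feel strong e⁻–e⁻ repulsion, so Cl actually releases more energy on gaining an electron.
Approximate values (kJ/mol): H 73, F 328, Cl 349, In 29, Sb 103.
So from lowest to highest: In < H < Sb < F < Cl.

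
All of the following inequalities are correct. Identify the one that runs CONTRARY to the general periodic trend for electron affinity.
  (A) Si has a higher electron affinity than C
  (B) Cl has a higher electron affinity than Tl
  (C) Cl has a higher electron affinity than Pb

(A)

The general trend: electron affinity increases across a period and decreases down a group.
(A) Si (period 3, group 14) vs C (period 2, group 14): the stated order contradicts the simple trend.
(B) Cl (period 3, group 17) vs Tl (period 6, group 13): the stated order agrees with the simple trend.
(C) Cl (period 3, group 17) vs Pb (period 6, group 14): the stated order agrees with the simple trend.
The exception is (A): Si's larger, more diffuse 3p orbitals accept an added electron slightly more readily than C's compact 2p.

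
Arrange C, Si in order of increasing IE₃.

Si < C

IE_3 is the cost of taking one more electron from the +2 cation: C²⁺ still has 2 valence electrons; Si²⁺ still has 2 valence electrons.
All are still removing valence electrons, so compare the +2 ions as you would atoms: IE_3 generally rises across a period (higher Z_eff) and falls down a group (larger shell), subject to the usual subshell exceptions.
Valence configurations: C²⁺ [He]2s², Si²⁺ [Ne]3s².
Tabulated IE_3 (kJ/mol): C 4620, Si 3232.
So the third ionization energies run Si < C.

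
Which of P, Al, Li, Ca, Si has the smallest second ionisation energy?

Ca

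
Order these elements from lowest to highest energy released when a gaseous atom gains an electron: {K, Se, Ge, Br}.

K is in period 4, group 1; Ge is in period 4, group 14; Se is in period 4, group 16; Br is in period 4, group 17.
Electron affinity generally becomes more exothermic across a period toward the halogens and less exothermic down a group.
All lie in period 4, so electron affinity increases left to right.
So from lowest to highest: K < Ge < Se < Br.

K < Ge < Se < Br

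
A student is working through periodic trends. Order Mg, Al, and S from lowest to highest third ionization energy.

Al < S < Mg

The third ionization energy removes an electron from the +2 ion. For each element: Mg²⁺ is the bare [Ne] core; Al²⁺ still has 1 valence electron; S²⁺ still has 4 valence electrons.
Breaking into a closed-shell core is much more expensive than removing a leftover valence electron — Mg has the largest IE_3 here.
Valence configurations: Al²⁺ [Ne]3s¹, S²⁺ [Ne]3s²3p².
Tabulated IE_3 (kJ/mol): Mg 7733, Al 2745, S 3357.
Putting it together, IE_3: Al < S < Mg.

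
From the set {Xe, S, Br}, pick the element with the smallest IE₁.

S

S is in period 3, group 16; Br is in period 4, group 17; Xe is in period 5, group 18.
IE₁ increases left→right with effective nuclear charge and decreases top→bottom as the valence shell moves farther out.
A diagonal step moves right (one effect) and down (the opposite effect) at once.
Br > S: period and group pull opposite ways; the across-period shift dominates (1140 vs 1000 kJ/mol).
Xe > Br: period and group pull opposite ways; the across-period shift dominates (1170 vs 1140 kJ/mol).
Tabulated first ionization energy (kJ/mol): S 1000, Br 1140, Xe 1170.
The smallest IE₁ among these belongs to S.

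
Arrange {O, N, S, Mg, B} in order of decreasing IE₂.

O > N > B > S > Mg

The second ionization energy removes an electron from the +1 ion. For each element: O⁺ still has 5 valence electrons; N⁺ still has 4 valence electrons; S⁺ still has 5 valence electrons; Mg⁺ still has 1 valence electron; B⁺ still has 2 valence electrons.
All are still removing valence electrons, so compare the +1 ions as you would atoms: IE_2 generally rises across a period (higher Z_eff) and falls down a group (larger shell), subject to the usual subshell exceptions.
Valence configurations: O⁺ [He]2s²2p³, N⁺ [He]2s²2p², S⁺ [Ne]3s²3p³, Mg⁺ [Ne]3s¹, B⁺ [He]2s².
Tabulated IE_2 (kJ/mol): O 3388, N 2856, S 2252, Mg 1451, B 2427.
So the second ionization energies run Mg < S < B < N < O.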